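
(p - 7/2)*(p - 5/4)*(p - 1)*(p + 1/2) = p^4 - 21*p^3/4 + 25*p^2/4 + 3*p/16 - 35/16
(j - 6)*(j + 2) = j^2 - 4*j - 12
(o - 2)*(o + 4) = o^2 + 2*o - 8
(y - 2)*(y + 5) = y^2 + 3*y - 10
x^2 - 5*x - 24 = (x - 8)*(x + 3)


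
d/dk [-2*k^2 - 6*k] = -4*k - 6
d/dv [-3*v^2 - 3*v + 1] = -6*v - 3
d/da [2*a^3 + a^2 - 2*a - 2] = 6*a^2 + 2*a - 2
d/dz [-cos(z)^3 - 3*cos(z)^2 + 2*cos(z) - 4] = (3*cos(z)^2 + 6*cos(z) - 2)*sin(z)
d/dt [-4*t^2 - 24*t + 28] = -8*t - 24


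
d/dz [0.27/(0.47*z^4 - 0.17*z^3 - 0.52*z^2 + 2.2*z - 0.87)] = (-0.5076*z^3 + 0.1377*z^2 + 0.2808*z - 0.594)/(-0.47*z^4 + 0.17*z^3 + 0.52*z^2 - 2.2*z + 0.87)^2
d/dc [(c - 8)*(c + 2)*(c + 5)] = 3*c^2 - 2*c - 46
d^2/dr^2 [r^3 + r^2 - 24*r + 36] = 6*r + 2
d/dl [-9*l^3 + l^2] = l*(2 - 27*l)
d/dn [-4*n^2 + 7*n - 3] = 7 - 8*n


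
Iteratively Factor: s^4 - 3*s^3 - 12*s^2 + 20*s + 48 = (s - 3)*(s^3 - 12*s - 16) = (s - 3)*(s + 2)*(s^2 - 2*s - 8) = (s - 3)*(s + 2)^2*(s - 4)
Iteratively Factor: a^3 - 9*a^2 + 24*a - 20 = (a - 5)*(a^2 - 4*a + 4) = (a - 5)*(a - 2)*(a - 2)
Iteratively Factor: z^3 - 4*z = (z)*(z^2 - 4) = z*(z + 2)*(z - 2)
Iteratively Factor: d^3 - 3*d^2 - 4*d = (d - 4)*(d^2 + d) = d*(d - 4)*(d + 1)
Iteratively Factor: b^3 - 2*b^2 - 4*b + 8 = (b - 2)*(b^2 - 4) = (b - 2)^2*(b + 2)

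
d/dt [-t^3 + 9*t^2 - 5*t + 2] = -3*t^2 + 18*t - 5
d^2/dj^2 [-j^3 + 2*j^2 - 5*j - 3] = 4 - 6*j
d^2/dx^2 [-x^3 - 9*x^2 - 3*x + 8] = -6*x - 18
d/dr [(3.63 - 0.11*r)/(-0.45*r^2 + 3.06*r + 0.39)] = (-0.0495*r^2 + 3.267*r - 11.1507)/(0.2025*r^4 - 2.754*r^3 + 9.0126*r^2 + 2.3868*r + 0.1521)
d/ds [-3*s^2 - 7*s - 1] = -6*s - 7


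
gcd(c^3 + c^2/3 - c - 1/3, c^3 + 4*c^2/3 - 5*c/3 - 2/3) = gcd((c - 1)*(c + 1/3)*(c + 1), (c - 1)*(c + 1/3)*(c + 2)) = c^2 - 2*c/3 - 1/3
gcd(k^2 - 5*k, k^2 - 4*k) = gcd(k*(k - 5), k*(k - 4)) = k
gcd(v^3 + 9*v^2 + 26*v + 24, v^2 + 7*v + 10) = v + 2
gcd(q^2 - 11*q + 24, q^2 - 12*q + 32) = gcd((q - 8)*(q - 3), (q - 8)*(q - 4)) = q - 8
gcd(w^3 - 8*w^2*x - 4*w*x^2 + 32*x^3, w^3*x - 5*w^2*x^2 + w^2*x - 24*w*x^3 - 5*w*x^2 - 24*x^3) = -w + 8*x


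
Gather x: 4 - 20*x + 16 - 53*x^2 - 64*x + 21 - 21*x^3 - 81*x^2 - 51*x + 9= -21*x^3 - 134*x^2 - 135*x + 50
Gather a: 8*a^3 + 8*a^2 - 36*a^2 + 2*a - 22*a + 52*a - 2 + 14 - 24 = 8*a^3 - 28*a^2 + 32*a - 12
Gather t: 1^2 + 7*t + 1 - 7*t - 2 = 0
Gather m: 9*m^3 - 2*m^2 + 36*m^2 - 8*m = 9*m^3 + 34*m^2 - 8*m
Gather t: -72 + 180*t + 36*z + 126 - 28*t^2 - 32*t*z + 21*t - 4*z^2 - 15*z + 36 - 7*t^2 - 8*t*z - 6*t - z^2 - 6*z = -35*t^2 + t*(195 - 40*z) - 5*z^2 + 15*z + 90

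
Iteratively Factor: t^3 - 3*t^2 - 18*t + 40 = (t - 5)*(t^2 + 2*t - 8) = (t - 5)*(t - 2)*(t + 4)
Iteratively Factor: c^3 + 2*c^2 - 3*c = (c + 3)*(c^2 - c) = (c - 1)*(c + 3)*(c)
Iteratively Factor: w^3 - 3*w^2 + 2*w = (w - 2)*(w^2 - w) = w*(w - 2)*(w - 1)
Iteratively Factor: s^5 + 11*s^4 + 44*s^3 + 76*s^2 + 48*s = (s + 2)*(s^4 + 9*s^3 + 26*s^2 + 24*s) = s*(s + 2)*(s^3 + 9*s^2 + 26*s + 24) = s*(s + 2)*(s + 4)*(s^2 + 5*s + 6) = s*(s + 2)*(s + 3)*(s + 4)*(s + 2)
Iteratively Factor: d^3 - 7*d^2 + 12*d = (d - 4)*(d^2 - 3*d) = (d - 4)*(d - 3)*(d)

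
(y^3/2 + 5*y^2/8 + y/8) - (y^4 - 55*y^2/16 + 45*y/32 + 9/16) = -y^4 + y^3/2 + 65*y^2/16 - 41*y/32 - 9/16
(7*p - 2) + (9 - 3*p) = 4*p + 7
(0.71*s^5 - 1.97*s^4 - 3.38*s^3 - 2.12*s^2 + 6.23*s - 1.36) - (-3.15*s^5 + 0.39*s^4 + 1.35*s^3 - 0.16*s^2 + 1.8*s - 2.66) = 3.86*s^5 - 2.36*s^4 - 4.73*s^3 - 1.96*s^2 + 4.43*s + 1.3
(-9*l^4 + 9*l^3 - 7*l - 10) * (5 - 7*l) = 63*l^5 - 108*l^4 + 45*l^3 + 49*l^2 + 35*l - 50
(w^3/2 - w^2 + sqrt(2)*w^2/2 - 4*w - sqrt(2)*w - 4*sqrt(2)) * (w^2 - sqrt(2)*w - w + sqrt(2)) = w^5/2 - 3*w^4/2 - 4*w^3 + 7*w^2 + 6*w - 8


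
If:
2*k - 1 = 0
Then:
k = 1/2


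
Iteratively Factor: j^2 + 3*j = (j)*(j + 3)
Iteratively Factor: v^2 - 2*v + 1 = (v - 1)*(v - 1)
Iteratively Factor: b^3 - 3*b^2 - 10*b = (b + 2)*(b^2 - 5*b) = (b - 5)*(b + 2)*(b)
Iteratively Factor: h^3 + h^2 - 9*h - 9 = (h + 1)*(h^2 - 9) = (h + 1)*(h + 3)*(h - 3)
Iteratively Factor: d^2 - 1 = (d + 1)*(d - 1)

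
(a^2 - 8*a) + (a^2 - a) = 2*a^2 - 9*a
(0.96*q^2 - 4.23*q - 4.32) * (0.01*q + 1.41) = 0.0096*q^3 + 1.3113*q^2 - 6.0075*q - 6.0912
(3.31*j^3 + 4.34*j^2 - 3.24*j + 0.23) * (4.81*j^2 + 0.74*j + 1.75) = 15.9211*j^5 + 23.3248*j^4 - 6.5803*j^3 + 6.3037*j^2 - 5.4998*j + 0.4025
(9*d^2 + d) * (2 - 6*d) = -54*d^3 + 12*d^2 + 2*d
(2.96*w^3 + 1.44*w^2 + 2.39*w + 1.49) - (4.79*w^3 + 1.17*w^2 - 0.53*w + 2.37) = -1.83*w^3 + 0.27*w^2 + 2.92*w - 0.88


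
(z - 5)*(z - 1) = z^2 - 6*z + 5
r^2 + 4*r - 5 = (r - 1)*(r + 5)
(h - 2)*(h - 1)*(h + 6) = h^3 + 3*h^2 - 16*h + 12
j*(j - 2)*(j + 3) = j^3 + j^2 - 6*j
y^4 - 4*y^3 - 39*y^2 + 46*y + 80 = (y - 8)*(y - 2)*(y + 1)*(y + 5)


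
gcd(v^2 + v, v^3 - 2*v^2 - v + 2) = v + 1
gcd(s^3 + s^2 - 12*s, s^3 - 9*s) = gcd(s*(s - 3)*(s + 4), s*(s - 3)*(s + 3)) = s^2 - 3*s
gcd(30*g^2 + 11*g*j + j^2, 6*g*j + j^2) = 6*g + j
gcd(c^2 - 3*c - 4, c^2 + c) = c + 1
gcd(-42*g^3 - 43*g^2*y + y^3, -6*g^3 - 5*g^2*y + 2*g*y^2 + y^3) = g + y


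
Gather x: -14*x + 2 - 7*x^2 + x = -7*x^2 - 13*x + 2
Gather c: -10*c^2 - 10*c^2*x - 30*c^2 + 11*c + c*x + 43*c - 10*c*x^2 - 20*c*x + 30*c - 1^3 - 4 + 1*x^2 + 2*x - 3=c^2*(-10*x - 40) + c*(-10*x^2 - 19*x + 84) + x^2 + 2*x - 8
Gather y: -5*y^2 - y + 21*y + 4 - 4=-5*y^2 + 20*y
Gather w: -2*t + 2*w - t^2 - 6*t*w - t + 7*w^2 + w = -t^2 - 3*t + 7*w^2 + w*(3 - 6*t)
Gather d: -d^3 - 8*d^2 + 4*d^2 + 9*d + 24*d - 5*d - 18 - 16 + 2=-d^3 - 4*d^2 + 28*d - 32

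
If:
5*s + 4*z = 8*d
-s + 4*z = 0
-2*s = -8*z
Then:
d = 3*z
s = 4*z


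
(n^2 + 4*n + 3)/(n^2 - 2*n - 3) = (n + 3)/(n - 3)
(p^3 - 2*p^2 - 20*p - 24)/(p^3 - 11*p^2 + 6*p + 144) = (p^2 + 4*p + 4)/(p^2 - 5*p - 24)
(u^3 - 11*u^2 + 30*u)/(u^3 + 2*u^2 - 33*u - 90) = u*(u - 5)/(u^2 + 8*u + 15)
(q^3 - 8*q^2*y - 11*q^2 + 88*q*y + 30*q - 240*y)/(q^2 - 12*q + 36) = (q^2 - 8*q*y - 5*q + 40*y)/(q - 6)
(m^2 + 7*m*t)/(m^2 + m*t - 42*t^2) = m/(m - 6*t)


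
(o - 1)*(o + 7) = o^2 + 6*o - 7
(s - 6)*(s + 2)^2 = s^3 - 2*s^2 - 20*s - 24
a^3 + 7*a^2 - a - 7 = (a - 1)*(a + 1)*(a + 7)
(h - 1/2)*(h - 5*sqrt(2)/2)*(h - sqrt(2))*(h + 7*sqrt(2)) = h^4 - h^3/2 + 7*sqrt(2)*h^3/2 - 44*h^2 - 7*sqrt(2)*h^2/4 + 22*h + 35*sqrt(2)*h - 35*sqrt(2)/2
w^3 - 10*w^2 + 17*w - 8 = (w - 8)*(w - 1)^2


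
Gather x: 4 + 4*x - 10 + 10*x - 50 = 14*x - 56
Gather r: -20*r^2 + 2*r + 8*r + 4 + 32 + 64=-20*r^2 + 10*r + 100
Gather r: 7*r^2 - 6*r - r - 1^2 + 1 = 7*r^2 - 7*r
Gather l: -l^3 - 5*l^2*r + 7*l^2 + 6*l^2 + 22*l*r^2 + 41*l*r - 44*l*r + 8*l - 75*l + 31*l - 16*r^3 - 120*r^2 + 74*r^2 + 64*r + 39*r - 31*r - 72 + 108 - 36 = -l^3 + l^2*(13 - 5*r) + l*(22*r^2 - 3*r - 36) - 16*r^3 - 46*r^2 + 72*r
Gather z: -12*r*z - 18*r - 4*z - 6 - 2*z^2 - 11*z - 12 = -18*r - 2*z^2 + z*(-12*r - 15) - 18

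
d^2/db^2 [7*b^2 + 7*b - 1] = 14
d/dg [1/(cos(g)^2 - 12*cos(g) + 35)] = 2*(cos(g) - 6)*sin(g)/(cos(g)^2 - 12*cos(g) + 35)^2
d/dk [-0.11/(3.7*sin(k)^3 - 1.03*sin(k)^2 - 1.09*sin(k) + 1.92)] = (1.221*sin(k)^2 - 0.2266*sin(k) - 0.1199)*cos(k)/(3.7*sin(k)^3 - 1.03*sin(k)^2 - 1.09*sin(k) + 1.92)^2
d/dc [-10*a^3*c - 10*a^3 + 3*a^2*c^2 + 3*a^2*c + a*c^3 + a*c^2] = a*(-10*a^2 + 6*a*c + 3*a + 3*c^2 + 2*c)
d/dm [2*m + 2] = 2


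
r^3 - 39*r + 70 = (r - 5)*(r - 2)*(r + 7)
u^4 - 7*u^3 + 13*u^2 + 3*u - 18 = (u - 3)^2*(u - 2)*(u + 1)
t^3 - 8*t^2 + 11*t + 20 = (t - 5)*(t - 4)*(t + 1)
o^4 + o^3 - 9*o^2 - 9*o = o*(o - 3)*(o + 1)*(o + 3)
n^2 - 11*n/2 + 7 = (n - 7/2)*(n - 2)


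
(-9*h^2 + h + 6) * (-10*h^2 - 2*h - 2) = 90*h^4 + 8*h^3 - 44*h^2 - 14*h - 12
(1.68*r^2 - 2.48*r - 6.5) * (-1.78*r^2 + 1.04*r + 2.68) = -2.9904*r^4 + 6.1616*r^3 + 13.4932*r^2 - 13.4064*r - 17.42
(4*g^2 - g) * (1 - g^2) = -4*g^4 + g^3 + 4*g^2 - g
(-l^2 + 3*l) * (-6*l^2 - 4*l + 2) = 6*l^4 - 14*l^3 - 14*l^2 + 6*l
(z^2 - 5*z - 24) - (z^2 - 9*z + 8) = 4*z - 32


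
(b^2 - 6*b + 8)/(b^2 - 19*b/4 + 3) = 4*(b - 2)/(4*b - 3)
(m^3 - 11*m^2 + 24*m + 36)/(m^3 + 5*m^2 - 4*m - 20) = (m^3 - 11*m^2 + 24*m + 36)/(m^3 + 5*m^2 - 4*m - 20)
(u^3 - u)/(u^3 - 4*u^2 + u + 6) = u*(u - 1)/(u^2 - 5*u + 6)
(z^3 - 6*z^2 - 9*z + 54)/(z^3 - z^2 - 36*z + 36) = (z^2 - 9)/(z^2 + 5*z - 6)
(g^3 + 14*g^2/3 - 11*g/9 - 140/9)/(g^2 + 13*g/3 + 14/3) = (3*g^2 + 7*g - 20)/(3*(g + 2))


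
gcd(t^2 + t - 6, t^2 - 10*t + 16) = t - 2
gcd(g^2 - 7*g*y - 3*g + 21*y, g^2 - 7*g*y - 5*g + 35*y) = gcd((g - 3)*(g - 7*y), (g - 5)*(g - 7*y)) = -g + 7*y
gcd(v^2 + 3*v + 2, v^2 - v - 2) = v + 1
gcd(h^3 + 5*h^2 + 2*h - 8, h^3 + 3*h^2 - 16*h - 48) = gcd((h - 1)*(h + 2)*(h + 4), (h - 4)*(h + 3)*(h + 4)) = h + 4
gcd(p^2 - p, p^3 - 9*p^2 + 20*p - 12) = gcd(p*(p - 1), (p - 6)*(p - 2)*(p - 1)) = p - 1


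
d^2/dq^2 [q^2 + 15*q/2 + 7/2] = 2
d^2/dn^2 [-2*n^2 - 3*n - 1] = -4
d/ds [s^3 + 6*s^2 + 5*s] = 3*s^2 + 12*s + 5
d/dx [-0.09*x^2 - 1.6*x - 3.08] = -0.18*x - 1.6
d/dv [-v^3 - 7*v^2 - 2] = v*(-3*v - 14)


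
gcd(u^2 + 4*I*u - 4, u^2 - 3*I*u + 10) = u + 2*I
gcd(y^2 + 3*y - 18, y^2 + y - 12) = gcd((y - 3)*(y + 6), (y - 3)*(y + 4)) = y - 3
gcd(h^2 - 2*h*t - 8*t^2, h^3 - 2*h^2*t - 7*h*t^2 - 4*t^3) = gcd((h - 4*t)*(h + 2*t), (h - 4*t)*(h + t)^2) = -h + 4*t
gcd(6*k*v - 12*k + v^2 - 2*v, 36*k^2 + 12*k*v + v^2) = 6*k + v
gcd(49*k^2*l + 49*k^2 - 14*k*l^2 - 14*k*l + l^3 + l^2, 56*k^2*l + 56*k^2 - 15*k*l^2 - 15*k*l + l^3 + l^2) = 7*k*l + 7*k - l^2 - l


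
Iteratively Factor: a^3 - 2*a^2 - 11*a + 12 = (a - 4)*(a^2 + 2*a - 3) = (a - 4)*(a - 1)*(a + 3)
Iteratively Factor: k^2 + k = (k)*(k + 1)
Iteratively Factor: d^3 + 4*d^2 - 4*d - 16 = (d + 2)*(d^2 + 2*d - 8) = (d + 2)*(d + 4)*(d - 2)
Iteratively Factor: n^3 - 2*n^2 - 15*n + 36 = (n - 3)*(n^2 + n - 12) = (n - 3)^2*(n + 4)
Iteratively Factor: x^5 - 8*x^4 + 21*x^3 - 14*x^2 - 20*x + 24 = (x - 2)*(x^4 - 6*x^3 + 9*x^2 + 4*x - 12) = (x - 2)^2*(x^3 - 4*x^2 + x + 6) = (x - 2)^3*(x^2 - 2*x - 3) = (x - 3)*(x - 2)^3*(x + 1)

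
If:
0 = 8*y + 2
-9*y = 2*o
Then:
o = 9/8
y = -1/4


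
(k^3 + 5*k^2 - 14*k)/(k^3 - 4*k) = (k + 7)/(k + 2)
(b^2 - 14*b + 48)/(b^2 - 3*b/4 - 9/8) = 8*(-b^2 + 14*b - 48)/(-8*b^2 + 6*b + 9)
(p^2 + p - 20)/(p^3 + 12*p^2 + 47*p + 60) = (p - 4)/(p^2 + 7*p + 12)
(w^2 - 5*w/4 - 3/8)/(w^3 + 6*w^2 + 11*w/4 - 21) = (4*w + 1)/(2*(2*w^2 + 15*w + 28))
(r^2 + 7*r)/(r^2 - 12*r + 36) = r*(r + 7)/(r^2 - 12*r + 36)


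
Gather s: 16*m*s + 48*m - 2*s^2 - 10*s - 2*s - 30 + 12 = 48*m - 2*s^2 + s*(16*m - 12) - 18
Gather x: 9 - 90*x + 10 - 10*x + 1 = 20 - 100*x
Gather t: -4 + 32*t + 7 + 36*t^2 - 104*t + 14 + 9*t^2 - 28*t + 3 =45*t^2 - 100*t + 20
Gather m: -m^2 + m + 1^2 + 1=-m^2 + m + 2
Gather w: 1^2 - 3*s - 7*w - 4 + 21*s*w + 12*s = 9*s + w*(21*s - 7) - 3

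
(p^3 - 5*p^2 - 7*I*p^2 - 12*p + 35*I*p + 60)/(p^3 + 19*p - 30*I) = (p^2 - p*(5 + 4*I) + 20*I)/(p^2 + 3*I*p + 10)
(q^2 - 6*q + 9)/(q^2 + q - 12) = (q - 3)/(q + 4)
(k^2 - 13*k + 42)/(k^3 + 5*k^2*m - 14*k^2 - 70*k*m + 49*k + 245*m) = (k - 6)/(k^2 + 5*k*m - 7*k - 35*m)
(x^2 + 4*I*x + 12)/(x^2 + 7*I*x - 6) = (x - 2*I)/(x + I)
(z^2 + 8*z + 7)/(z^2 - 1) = (z + 7)/(z - 1)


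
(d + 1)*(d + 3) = d^2 + 4*d + 3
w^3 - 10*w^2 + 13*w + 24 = (w - 8)*(w - 3)*(w + 1)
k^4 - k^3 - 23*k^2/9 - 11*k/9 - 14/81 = (k - 7/3)*(k + 1/3)^2*(k + 2/3)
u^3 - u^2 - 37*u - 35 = (u - 7)*(u + 1)*(u + 5)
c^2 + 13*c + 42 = (c + 6)*(c + 7)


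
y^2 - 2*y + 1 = (y - 1)^2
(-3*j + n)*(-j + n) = 3*j^2 - 4*j*n + n^2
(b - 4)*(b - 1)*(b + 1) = b^3 - 4*b^2 - b + 4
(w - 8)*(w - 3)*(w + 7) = w^3 - 4*w^2 - 53*w + 168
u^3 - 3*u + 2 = (u - 1)^2*(u + 2)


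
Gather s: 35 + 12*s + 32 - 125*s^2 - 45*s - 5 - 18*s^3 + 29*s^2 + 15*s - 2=-18*s^3 - 96*s^2 - 18*s + 60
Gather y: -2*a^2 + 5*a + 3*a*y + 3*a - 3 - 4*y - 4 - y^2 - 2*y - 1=-2*a^2 + 8*a - y^2 + y*(3*a - 6) - 8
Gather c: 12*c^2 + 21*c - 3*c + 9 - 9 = 12*c^2 + 18*c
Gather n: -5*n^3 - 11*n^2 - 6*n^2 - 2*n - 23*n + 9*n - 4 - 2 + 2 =-5*n^3 - 17*n^2 - 16*n - 4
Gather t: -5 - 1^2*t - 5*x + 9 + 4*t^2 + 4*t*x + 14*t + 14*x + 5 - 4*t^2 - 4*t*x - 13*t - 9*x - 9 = 0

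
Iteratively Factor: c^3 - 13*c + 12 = (c - 3)*(c^2 + 3*c - 4) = (c - 3)*(c + 4)*(c - 1)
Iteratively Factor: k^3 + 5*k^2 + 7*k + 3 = (k + 1)*(k^2 + 4*k + 3) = (k + 1)*(k + 3)*(k + 1)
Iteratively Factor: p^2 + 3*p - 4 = (p + 4)*(p - 1)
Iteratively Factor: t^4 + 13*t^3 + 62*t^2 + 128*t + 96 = (t + 3)*(t^3 + 10*t^2 + 32*t + 32) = (t + 3)*(t + 4)*(t^2 + 6*t + 8) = (t + 3)*(t + 4)^2*(t + 2)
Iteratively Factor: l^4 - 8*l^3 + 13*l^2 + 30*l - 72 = (l - 3)*(l^3 - 5*l^2 - 2*l + 24) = (l - 4)*(l - 3)*(l^2 - l - 6) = (l - 4)*(l - 3)*(l + 2)*(l - 3)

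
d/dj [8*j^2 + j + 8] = 16*j + 1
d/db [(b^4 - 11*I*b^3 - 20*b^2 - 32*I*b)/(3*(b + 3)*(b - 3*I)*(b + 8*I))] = (b^6 + b^5*(6 + 10*I) + b^4*(147 + 12*I) + b^3*(618 - 464*I) + b^2*(-640 - 2580*I) - 2880*b - 2304*I)/(3*b^6 + b^5*(18 + 30*I) + b^4*(96 + 180*I) + b^3*(414 + 990*I) + b^2*(2349 + 4320*I) + b*(10368 + 6480*I) + 15552)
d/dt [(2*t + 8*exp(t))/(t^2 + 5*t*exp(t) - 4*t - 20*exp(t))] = 2*(-(t + 4*exp(t))*(5*t*exp(t) + 2*t - 15*exp(t) - 4) + (4*exp(t) + 1)*(t^2 + 5*t*exp(t) - 4*t - 20*exp(t)))/(t^2 + 5*t*exp(t) - 4*t - 20*exp(t))^2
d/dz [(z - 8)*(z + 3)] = 2*z - 5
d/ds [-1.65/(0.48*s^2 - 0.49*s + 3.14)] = (1.584*s - 0.8085)/(0.48*s^2 - 0.49*s + 3.14)^2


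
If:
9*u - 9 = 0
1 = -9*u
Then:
No Solution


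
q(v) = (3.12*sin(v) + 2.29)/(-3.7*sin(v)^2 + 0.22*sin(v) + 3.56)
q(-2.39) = 0.09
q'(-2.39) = -1.14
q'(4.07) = -2.60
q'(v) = (7.4*sin(v)*cos(v) - 0.22*cos(v))*(3.12*sin(v) + 2.29)/(-3.7*sin(v)^2 + 0.22*sin(v) + 3.56)^2 + 3.12*cos(v)/(-3.7*sin(v)^2 + 0.22*sin(v) + 3.56) = (11.544*sin(v)^2 + 16.946*sin(v) + 10.6034)*cos(v)/(13.69*sin(v)^4 - 1.628*sin(v)^3 - 26.2956*sin(v)^2 + 1.5664*sin(v) + 12.6736)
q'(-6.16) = 1.02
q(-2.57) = 0.26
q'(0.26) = 1.34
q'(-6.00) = 1.40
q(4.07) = -0.21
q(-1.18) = -3.07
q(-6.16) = 0.76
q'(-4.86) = 228.79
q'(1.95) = -41.17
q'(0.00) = 0.84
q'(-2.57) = -0.73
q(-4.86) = 34.10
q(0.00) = 0.64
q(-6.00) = 0.95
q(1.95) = 9.08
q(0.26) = 0.92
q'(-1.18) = 48.89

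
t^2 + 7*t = t*(t + 7)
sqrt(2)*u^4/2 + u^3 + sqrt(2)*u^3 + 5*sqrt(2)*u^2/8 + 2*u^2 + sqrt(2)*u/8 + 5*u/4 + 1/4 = (u + 1/2)^2*(u + sqrt(2))*(sqrt(2)*u/2 + sqrt(2)/2)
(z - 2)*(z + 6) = z^2 + 4*z - 12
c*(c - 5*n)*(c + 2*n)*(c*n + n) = c^4*n - 3*c^3*n^2 + c^3*n - 10*c^2*n^3 - 3*c^2*n^2 - 10*c*n^3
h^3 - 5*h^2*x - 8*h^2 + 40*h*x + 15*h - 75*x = (h - 5)*(h - 3)*(h - 5*x)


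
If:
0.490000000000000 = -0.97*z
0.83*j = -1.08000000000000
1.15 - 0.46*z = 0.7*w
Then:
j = -1.30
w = 1.97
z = -0.51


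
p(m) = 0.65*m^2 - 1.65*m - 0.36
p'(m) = 1.3*m - 1.65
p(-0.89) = 1.62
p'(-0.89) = -2.81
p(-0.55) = 0.74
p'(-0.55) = -2.36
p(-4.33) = 18.97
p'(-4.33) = -7.28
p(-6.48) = 37.63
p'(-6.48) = -10.07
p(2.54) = -0.36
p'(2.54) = 1.65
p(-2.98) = 10.33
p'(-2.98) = -5.52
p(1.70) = -1.29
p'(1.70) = 0.56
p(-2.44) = 7.54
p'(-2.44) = -4.82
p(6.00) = 13.14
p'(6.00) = 6.15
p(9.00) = 37.44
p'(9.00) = 10.05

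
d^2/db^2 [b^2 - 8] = 2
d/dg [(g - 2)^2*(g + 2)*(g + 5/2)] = 4*g^3 + 3*g^2/2 - 18*g - 2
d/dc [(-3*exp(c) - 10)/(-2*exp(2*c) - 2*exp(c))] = (-3*exp(2*c) - 20*exp(c) - 10)*exp(-c)/(2*(exp(2*c) + 2*exp(c) + 1))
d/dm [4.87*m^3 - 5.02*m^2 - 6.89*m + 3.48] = 14.61*m^2 - 10.04*m - 6.89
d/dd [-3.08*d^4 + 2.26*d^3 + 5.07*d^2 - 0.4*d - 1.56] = -12.32*d^3 + 6.78*d^2 + 10.14*d - 0.4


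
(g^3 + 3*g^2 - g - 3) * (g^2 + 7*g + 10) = g^5 + 10*g^4 + 30*g^3 + 20*g^2 - 31*g - 30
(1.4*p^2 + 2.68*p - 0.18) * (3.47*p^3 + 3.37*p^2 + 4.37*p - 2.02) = 4.858*p^5 + 14.0176*p^4 + 14.525*p^3 + 8.277*p^2 - 6.2002*p + 0.3636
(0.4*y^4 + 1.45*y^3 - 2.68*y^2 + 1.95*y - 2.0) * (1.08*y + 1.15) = 0.432*y^5 + 2.026*y^4 - 1.2269*y^3 - 0.976*y^2 + 0.0824999999999996*y - 2.3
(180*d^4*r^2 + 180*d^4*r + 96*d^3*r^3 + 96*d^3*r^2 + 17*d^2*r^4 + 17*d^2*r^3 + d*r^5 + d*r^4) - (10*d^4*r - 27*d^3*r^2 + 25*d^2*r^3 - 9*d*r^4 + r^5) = 180*d^4*r^2 + 170*d^4*r + 96*d^3*r^3 + 123*d^3*r^2 + 17*d^2*r^4 - 8*d^2*r^3 + d*r^5 + 10*d*r^4 - r^5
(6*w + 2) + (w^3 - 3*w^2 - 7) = w^3 - 3*w^2 + 6*w - 5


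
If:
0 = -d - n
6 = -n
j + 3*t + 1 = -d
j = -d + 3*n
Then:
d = 6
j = -24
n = -6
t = 17/3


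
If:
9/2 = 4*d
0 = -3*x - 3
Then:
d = 9/8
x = -1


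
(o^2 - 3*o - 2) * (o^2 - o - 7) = o^4 - 4*o^3 - 6*o^2 + 23*o + 14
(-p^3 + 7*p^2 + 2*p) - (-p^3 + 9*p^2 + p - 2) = -2*p^2 + p + 2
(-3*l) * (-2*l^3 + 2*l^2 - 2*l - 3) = 6*l^4 - 6*l^3 + 6*l^2 + 9*l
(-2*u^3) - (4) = -2*u^3 - 4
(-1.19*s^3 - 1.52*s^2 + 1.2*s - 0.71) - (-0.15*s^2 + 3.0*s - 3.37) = -1.19*s^3 - 1.37*s^2 - 1.8*s + 2.66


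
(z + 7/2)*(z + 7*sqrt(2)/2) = z^2 + 7*z/2 + 7*sqrt(2)*z/2 + 49*sqrt(2)/4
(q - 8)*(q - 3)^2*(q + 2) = q^4 - 12*q^3 + 29*q^2 + 42*q - 144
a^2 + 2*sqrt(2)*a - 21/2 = (a - 3*sqrt(2)/2)*(a + 7*sqrt(2)/2)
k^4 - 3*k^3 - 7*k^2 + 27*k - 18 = (k - 3)*(k - 2)*(k - 1)*(k + 3)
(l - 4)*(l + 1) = l^2 - 3*l - 4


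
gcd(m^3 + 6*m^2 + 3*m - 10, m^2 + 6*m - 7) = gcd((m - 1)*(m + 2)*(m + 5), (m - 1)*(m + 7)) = m - 1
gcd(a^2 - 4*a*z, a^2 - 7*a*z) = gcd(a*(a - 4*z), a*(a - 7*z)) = a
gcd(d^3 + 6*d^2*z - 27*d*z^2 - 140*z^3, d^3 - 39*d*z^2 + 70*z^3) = -d^2 - 2*d*z + 35*z^2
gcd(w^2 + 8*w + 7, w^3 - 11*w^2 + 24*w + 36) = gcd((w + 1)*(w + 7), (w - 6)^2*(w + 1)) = w + 1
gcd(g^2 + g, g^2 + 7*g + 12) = 1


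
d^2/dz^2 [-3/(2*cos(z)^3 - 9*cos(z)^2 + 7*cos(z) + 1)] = 24*((-17*cos(z) + 36*cos(2*z) - 9*cos(3*z))*(17*cos(z) - 9*cos(2*z) + cos(3*z) - 7)/4 - 2*(6*cos(z)^2 - 18*cos(z) + 7)^2*sin(z)^2)/(17*cos(z) - 9*cos(2*z) + cos(3*z) - 7)^3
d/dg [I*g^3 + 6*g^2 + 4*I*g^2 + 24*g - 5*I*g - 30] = 3*I*g^2 + g*(12 + 8*I) + 24 - 5*I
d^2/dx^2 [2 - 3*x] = 0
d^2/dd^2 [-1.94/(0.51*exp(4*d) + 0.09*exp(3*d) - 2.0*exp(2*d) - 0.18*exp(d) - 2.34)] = (1.94*(2.04*exp(3*d) + 0.27*exp(2*d) - 4.0*exp(d) - 0.18)*(4.08*exp(3*d) + 0.54*exp(2*d) - 8.0*exp(d) - 0.36)*exp(d) + (15.8304*exp(3*d) + 1.5714*exp(2*d) - 15.52*exp(d) - 0.3492)*(-0.51*exp(4*d) - 0.09*exp(3*d) + 2.0*exp(2*d) + 0.18*exp(d) + 2.34))*exp(d)/(-0.51*exp(4*d) - 0.09*exp(3*d) + 2.0*exp(2*d) + 0.18*exp(d) + 2.34)^3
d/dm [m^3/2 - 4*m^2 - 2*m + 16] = 3*m^2/2 - 8*m - 2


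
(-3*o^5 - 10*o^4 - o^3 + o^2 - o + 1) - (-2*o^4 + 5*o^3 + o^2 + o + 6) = -3*o^5 - 8*o^4 - 6*o^3 - 2*o - 5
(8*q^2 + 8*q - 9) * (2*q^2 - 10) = 16*q^4 + 16*q^3 - 98*q^2 - 80*q + 90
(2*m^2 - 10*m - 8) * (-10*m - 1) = -20*m^3 + 98*m^2 + 90*m + 8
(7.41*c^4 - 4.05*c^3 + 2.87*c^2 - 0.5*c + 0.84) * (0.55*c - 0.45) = 4.0755*c^5 - 5.562*c^4 + 3.401*c^3 - 1.5665*c^2 + 0.687*c - 0.378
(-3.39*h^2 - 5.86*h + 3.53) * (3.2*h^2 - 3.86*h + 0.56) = -10.848*h^4 - 5.6666*h^3 + 32.0172*h^2 - 16.9074*h + 1.9768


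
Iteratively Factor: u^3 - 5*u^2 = (u)*(u^2 - 5*u) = u^2*(u - 5)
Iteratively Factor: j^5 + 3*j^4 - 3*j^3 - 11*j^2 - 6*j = (j + 3)*(j^4 - 3*j^2 - 2*j) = (j - 2)*(j + 3)*(j^3 + 2*j^2 + j) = j*(j - 2)*(j + 3)*(j^2 + 2*j + 1) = j*(j - 2)*(j + 1)*(j + 3)*(j + 1)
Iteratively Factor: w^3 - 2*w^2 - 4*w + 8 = (w - 2)*(w^2 - 4) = (w - 2)*(w + 2)*(w - 2)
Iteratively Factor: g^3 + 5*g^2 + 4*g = (g + 4)*(g^2 + g) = g*(g + 4)*(g + 1)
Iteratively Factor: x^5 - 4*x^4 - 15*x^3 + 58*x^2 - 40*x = (x)*(x^4 - 4*x^3 - 15*x^2 + 58*x - 40) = x*(x - 1)*(x^3 - 3*x^2 - 18*x + 40) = x*(x - 2)*(x - 1)*(x^2 - x - 20) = x*(x - 5)*(x - 2)*(x - 1)*(x + 4)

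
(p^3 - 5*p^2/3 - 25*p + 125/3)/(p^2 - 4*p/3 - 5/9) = 3*(p^2 - 25)/(3*p + 1)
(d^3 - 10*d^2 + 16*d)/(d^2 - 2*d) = d - 8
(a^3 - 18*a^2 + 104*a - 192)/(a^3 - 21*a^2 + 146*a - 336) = (a - 4)/(a - 7)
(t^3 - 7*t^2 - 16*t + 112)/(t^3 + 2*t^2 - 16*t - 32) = (t - 7)/(t + 2)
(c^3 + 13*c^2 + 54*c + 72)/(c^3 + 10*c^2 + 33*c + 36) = (c + 6)/(c + 3)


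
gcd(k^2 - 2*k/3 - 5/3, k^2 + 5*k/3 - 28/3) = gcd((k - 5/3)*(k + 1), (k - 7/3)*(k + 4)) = 1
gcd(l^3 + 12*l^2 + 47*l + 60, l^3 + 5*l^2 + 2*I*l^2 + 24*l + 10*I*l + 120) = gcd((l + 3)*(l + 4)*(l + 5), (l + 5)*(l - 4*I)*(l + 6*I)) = l + 5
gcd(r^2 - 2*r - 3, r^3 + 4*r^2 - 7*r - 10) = r + 1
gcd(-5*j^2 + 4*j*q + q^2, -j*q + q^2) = -j + q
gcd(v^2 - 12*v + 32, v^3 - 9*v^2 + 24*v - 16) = v - 4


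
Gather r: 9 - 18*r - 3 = 6 - 18*r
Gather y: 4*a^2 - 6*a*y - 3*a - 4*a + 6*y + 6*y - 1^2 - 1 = 4*a^2 - 7*a + y*(12 - 6*a) - 2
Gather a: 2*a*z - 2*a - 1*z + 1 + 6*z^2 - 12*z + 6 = a*(2*z - 2) + 6*z^2 - 13*z + 7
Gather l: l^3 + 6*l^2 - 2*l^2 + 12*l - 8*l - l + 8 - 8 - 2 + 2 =l^3 + 4*l^2 + 3*l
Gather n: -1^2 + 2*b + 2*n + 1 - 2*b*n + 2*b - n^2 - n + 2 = 4*b - n^2 + n*(1 - 2*b) + 2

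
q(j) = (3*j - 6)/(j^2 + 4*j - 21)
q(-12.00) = -0.56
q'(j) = (-2*j - 4)*(3*j - 6)/(j^2 + 4*j - 21)^2 + 3/(j^2 + 4*j - 21)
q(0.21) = 0.27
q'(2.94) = -83.36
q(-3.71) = 0.78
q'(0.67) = -0.10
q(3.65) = 0.72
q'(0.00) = -0.09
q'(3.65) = -0.73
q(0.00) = 0.29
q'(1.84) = -0.26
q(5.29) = 0.35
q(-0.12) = 0.30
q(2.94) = -4.73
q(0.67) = 0.22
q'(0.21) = -0.09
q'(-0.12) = -0.09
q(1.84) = 0.05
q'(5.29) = -0.08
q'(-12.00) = -0.11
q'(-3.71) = -0.26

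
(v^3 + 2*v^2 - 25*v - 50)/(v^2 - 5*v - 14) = (v^2 - 25)/(v - 7)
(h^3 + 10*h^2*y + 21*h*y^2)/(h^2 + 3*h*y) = h + 7*y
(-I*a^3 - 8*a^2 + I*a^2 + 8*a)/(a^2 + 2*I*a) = (-I*a^2 + a*(-8 + I) + 8)/(a + 2*I)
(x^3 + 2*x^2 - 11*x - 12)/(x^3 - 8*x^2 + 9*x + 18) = (x + 4)/(x - 6)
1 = 1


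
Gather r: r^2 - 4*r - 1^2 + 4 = r^2 - 4*r + 3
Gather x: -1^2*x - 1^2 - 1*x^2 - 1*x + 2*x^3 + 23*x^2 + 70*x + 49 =2*x^3 + 22*x^2 + 68*x + 48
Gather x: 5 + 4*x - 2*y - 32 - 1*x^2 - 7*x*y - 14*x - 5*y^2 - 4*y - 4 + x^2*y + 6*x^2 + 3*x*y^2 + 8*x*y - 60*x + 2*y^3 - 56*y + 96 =x^2*(y + 5) + x*(3*y^2 + y - 70) + 2*y^3 - 5*y^2 - 62*y + 65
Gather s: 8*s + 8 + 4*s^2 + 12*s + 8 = 4*s^2 + 20*s + 16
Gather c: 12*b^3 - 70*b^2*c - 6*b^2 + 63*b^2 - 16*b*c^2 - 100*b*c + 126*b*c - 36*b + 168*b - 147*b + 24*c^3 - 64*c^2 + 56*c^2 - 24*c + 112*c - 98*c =12*b^3 + 57*b^2 - 15*b + 24*c^3 + c^2*(-16*b - 8) + c*(-70*b^2 + 26*b - 10)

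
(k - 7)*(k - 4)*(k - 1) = k^3 - 12*k^2 + 39*k - 28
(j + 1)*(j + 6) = j^2 + 7*j + 6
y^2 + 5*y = y*(y + 5)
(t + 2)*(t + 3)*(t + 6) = t^3 + 11*t^2 + 36*t + 36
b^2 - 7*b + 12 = (b - 4)*(b - 3)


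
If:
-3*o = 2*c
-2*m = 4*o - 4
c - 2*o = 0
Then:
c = 0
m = 2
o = 0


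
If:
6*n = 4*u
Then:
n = 2*u/3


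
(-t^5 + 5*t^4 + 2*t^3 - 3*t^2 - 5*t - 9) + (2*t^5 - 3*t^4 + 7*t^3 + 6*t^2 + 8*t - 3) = t^5 + 2*t^4 + 9*t^3 + 3*t^2 + 3*t - 12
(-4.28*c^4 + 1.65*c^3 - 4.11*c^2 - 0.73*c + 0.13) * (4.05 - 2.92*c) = 12.4976*c^5 - 22.152*c^4 + 18.6837*c^3 - 14.5139*c^2 - 3.3361*c + 0.5265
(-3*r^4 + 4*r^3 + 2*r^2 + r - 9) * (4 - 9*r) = 27*r^5 - 48*r^4 - 2*r^3 - r^2 + 85*r - 36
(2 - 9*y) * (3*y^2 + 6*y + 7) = -27*y^3 - 48*y^2 - 51*y + 14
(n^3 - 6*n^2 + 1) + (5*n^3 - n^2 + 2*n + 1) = 6*n^3 - 7*n^2 + 2*n + 2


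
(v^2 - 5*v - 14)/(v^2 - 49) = (v + 2)/(v + 7)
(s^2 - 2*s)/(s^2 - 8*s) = (s - 2)/(s - 8)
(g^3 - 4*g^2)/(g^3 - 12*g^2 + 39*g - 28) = g^2/(g^2 - 8*g + 7)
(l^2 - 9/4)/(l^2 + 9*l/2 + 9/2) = (l - 3/2)/(l + 3)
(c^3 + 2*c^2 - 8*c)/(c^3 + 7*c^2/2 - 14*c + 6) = 2*c*(c + 4)/(2*c^2 + 11*c - 6)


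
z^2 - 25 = (z - 5)*(z + 5)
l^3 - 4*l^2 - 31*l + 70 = (l - 7)*(l - 2)*(l + 5)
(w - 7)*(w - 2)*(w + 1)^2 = w^4 - 7*w^3 - 3*w^2 + 19*w + 14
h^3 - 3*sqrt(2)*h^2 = h^2*(h - 3*sqrt(2))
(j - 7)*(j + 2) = j^2 - 5*j - 14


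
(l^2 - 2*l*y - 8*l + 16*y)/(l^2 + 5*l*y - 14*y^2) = (l - 8)/(l + 7*y)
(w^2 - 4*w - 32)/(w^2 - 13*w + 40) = (w + 4)/(w - 5)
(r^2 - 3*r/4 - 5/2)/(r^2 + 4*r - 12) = (r + 5/4)/(r + 6)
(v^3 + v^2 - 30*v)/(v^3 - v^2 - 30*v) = (-v^2 - v + 30)/(-v^2 + v + 30)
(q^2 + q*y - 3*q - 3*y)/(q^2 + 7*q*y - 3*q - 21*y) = (q + y)/(q + 7*y)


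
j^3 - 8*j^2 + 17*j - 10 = (j - 5)*(j - 2)*(j - 1)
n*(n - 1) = n^2 - n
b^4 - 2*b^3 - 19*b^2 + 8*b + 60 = (b - 5)*(b - 2)*(b + 2)*(b + 3)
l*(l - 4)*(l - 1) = l^3 - 5*l^2 + 4*l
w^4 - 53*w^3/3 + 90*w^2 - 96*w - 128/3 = (w - 8)^2*(w - 2)*(w + 1/3)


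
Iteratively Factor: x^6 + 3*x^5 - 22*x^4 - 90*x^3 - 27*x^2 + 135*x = (x + 3)*(x^5 - 22*x^3 - 24*x^2 + 45*x) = (x + 3)^2*(x^4 - 3*x^3 - 13*x^2 + 15*x) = (x - 5)*(x + 3)^2*(x^3 + 2*x^2 - 3*x) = (x - 5)*(x - 1)*(x + 3)^2*(x^2 + 3*x) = (x - 5)*(x - 1)*(x + 3)^3*(x)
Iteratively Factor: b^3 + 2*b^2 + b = (b + 1)*(b^2 + b) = b*(b + 1)*(b + 1)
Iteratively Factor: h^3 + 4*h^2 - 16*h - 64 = (h + 4)*(h^2 - 16) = (h - 4)*(h + 4)*(h + 4)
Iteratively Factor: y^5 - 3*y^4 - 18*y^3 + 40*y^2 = (y - 5)*(y^4 + 2*y^3 - 8*y^2) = y*(y - 5)*(y^3 + 2*y^2 - 8*y) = y^2*(y - 5)*(y^2 + 2*y - 8) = y^2*(y - 5)*(y + 4)*(y - 2)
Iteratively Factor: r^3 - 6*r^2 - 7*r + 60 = (r - 5)*(r^2 - r - 12) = (r - 5)*(r - 4)*(r + 3)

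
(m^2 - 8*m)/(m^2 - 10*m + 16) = m/(m - 2)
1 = 1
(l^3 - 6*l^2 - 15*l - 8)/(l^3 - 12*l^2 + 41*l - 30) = (l^3 - 6*l^2 - 15*l - 8)/(l^3 - 12*l^2 + 41*l - 30)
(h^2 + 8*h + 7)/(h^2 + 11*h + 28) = (h + 1)/(h + 4)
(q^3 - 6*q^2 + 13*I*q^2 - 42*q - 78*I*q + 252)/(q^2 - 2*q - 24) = (q^2 + 13*I*q - 42)/(q + 4)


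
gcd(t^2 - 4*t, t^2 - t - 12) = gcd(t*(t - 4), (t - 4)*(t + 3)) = t - 4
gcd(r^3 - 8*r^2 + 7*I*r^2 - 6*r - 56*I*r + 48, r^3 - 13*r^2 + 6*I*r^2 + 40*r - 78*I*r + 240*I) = r^2 + r*(-8 + 6*I) - 48*I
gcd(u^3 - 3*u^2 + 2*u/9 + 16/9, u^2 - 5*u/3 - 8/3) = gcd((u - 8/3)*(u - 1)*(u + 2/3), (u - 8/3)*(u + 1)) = u - 8/3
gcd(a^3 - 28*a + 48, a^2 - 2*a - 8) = a - 4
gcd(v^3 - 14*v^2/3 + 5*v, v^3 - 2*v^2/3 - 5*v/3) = v^2 - 5*v/3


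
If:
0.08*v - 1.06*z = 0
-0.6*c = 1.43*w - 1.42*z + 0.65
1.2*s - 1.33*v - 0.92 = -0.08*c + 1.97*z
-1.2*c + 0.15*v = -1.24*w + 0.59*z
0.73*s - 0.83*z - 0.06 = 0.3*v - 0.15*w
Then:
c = -0.43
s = -0.28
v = -0.87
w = -0.34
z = -0.07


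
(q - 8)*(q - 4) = q^2 - 12*q + 32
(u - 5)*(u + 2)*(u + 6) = u^3 + 3*u^2 - 28*u - 60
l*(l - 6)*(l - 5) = l^3 - 11*l^2 + 30*l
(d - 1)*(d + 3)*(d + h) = d^3 + d^2*h + 2*d^2 + 2*d*h - 3*d - 3*h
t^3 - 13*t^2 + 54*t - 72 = (t - 6)*(t - 4)*(t - 3)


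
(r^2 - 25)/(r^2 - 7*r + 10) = (r + 5)/(r - 2)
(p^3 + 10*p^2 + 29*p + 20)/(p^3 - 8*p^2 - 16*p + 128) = (p^2 + 6*p + 5)/(p^2 - 12*p + 32)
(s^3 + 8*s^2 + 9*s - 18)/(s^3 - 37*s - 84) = (s^2 + 5*s - 6)/(s^2 - 3*s - 28)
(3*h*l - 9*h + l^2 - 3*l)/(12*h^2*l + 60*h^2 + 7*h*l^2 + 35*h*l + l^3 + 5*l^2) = (l - 3)/(4*h*l + 20*h + l^2 + 5*l)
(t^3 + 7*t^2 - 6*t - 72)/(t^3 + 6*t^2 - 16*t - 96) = (t - 3)/(t - 4)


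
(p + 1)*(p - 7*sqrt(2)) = p^2 - 7*sqrt(2)*p + p - 7*sqrt(2)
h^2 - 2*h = h*(h - 2)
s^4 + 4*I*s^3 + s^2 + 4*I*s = s*(s + 4*I)*(-I*s + 1)*(I*s + 1)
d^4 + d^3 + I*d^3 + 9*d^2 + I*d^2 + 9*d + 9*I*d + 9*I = (d + 1)*(d - 3*I)*(d + I)*(d + 3*I)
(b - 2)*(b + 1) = b^2 - b - 2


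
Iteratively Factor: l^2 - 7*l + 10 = (l - 2)*(l - 5)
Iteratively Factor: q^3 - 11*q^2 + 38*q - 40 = (q - 4)*(q^2 - 7*q + 10) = (q - 4)*(q - 2)*(q - 5)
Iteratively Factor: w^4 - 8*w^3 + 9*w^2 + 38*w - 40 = (w - 4)*(w^3 - 4*w^2 - 7*w + 10) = (w - 5)*(w - 4)*(w^2 + w - 2) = (w - 5)*(w - 4)*(w - 1)*(w + 2)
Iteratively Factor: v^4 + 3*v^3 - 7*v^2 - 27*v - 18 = (v + 2)*(v^3 + v^2 - 9*v - 9) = (v - 3)*(v + 2)*(v^2 + 4*v + 3) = (v - 3)*(v + 2)*(v + 3)*(v + 1)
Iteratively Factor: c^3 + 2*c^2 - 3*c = (c - 1)*(c^2 + 3*c) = (c - 1)*(c + 3)*(c)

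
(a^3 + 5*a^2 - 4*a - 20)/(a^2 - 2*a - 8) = (a^2 + 3*a - 10)/(a - 4)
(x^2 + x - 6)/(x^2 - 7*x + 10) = (x + 3)/(x - 5)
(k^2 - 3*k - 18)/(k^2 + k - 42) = (k + 3)/(k + 7)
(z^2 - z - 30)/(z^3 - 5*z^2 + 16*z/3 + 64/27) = 27*(z^2 - z - 30)/(27*z^3 - 135*z^2 + 144*z + 64)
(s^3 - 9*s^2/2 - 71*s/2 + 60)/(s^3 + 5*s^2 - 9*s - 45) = (s^2 - 19*s/2 + 12)/(s^2 - 9)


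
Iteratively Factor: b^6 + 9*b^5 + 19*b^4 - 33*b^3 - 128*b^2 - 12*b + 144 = (b - 1)*(b^5 + 10*b^4 + 29*b^3 - 4*b^2 - 132*b - 144) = (b - 1)*(b + 3)*(b^4 + 7*b^3 + 8*b^2 - 28*b - 48) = (b - 1)*(b + 2)*(b + 3)*(b^3 + 5*b^2 - 2*b - 24) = (b - 1)*(b + 2)*(b + 3)*(b + 4)*(b^2 + b - 6) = (b - 2)*(b - 1)*(b + 2)*(b + 3)*(b + 4)*(b + 3)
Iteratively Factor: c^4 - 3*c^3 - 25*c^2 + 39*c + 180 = (c - 5)*(c^3 + 2*c^2 - 15*c - 36) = (c - 5)*(c - 4)*(c^2 + 6*c + 9) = (c - 5)*(c - 4)*(c + 3)*(c + 3)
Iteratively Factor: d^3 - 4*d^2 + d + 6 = (d - 2)*(d^2 - 2*d - 3) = (d - 3)*(d - 2)*(d + 1)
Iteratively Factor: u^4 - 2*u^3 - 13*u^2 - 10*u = (u + 2)*(u^3 - 4*u^2 - 5*u) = (u + 1)*(u + 2)*(u^2 - 5*u) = u*(u + 1)*(u + 2)*(u - 5)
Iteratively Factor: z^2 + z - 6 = (z - 2)*(z + 3)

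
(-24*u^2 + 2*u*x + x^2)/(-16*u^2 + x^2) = (6*u + x)/(4*u + x)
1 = 1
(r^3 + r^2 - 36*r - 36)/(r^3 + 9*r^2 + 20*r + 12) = (r - 6)/(r + 2)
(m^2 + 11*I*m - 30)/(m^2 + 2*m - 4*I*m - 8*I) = (m^2 + 11*I*m - 30)/(m^2 + m*(2 - 4*I) - 8*I)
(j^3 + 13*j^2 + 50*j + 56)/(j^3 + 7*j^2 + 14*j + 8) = (j + 7)/(j + 1)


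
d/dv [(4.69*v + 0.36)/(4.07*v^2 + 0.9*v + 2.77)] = (-19.0883*v^2 - 2.9304*v + 12.6673)/(16.5649*v^4 + 7.326*v^3 + 23.3578*v^2 + 4.986*v + 7.6729)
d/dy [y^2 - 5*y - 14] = 2*y - 5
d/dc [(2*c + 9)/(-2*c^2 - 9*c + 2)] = (4*c^2 + 36*c + 85)/(4*c^4 + 36*c^3 + 73*c^2 - 36*c + 4)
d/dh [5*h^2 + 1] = 10*h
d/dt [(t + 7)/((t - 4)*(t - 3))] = (-t^2 - 14*t + 61)/(t^4 - 14*t^3 + 73*t^2 - 168*t + 144)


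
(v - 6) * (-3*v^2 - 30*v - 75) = -3*v^3 - 12*v^2 + 105*v + 450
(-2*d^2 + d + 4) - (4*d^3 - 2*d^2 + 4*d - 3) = -4*d^3 - 3*d + 7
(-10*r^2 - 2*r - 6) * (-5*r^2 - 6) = 50*r^4 + 10*r^3 + 90*r^2 + 12*r + 36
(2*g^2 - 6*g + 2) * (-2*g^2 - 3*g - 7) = -4*g^4 + 6*g^3 + 36*g - 14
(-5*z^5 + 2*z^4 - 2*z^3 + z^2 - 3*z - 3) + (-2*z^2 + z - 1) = -5*z^5 + 2*z^4 - 2*z^3 - z^2 - 2*z - 4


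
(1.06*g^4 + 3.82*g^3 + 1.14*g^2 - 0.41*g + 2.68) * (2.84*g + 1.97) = 3.0104*g^5 + 12.937*g^4 + 10.763*g^3 + 1.0814*g^2 + 6.8035*g + 5.2796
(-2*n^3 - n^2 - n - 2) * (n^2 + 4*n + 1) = -2*n^5 - 9*n^4 - 7*n^3 - 7*n^2 - 9*n - 2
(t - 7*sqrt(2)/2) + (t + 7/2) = 2*t - 7*sqrt(2)/2 + 7/2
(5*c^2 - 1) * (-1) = 1 - 5*c^2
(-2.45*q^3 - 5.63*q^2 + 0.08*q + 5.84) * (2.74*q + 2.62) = -6.713*q^4 - 21.8452*q^3 - 14.5314*q^2 + 16.2112*q + 15.3008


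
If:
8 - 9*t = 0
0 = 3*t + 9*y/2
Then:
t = 8/9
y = -16/27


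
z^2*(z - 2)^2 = z^4 - 4*z^3 + 4*z^2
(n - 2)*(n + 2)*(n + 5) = n^3 + 5*n^2 - 4*n - 20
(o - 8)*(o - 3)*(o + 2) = o^3 - 9*o^2 + 2*o + 48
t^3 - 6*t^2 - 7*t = t*(t - 7)*(t + 1)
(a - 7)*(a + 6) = a^2 - a - 42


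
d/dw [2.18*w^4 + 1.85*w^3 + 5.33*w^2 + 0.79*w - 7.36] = 8.72*w^3 + 5.55*w^2 + 10.66*w + 0.79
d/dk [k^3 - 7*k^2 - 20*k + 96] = 3*k^2 - 14*k - 20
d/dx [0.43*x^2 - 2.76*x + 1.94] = 0.86*x - 2.76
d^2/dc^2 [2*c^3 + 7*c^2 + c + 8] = 12*c + 14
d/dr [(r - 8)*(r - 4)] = 2*r - 12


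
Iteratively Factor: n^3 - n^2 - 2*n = (n)*(n^2 - n - 2) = n*(n - 2)*(n + 1)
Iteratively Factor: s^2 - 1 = (s - 1)*(s + 1)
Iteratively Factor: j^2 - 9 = (j - 3)*(j + 3)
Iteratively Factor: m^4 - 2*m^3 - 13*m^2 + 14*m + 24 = (m - 2)*(m^3 - 13*m - 12) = (m - 4)*(m - 2)*(m^2 + 4*m + 3) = (m - 4)*(m - 2)*(m + 3)*(m + 1)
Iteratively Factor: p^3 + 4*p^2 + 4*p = (p + 2)*(p^2 + 2*p) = (p + 2)^2*(p)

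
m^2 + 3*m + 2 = (m + 1)*(m + 2)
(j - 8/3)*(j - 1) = j^2 - 11*j/3 + 8/3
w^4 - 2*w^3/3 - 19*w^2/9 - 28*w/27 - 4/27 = (w - 2)*(w + 1/3)^2*(w + 2/3)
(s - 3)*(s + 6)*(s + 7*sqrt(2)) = s^3 + 3*s^2 + 7*sqrt(2)*s^2 - 18*s + 21*sqrt(2)*s - 126*sqrt(2)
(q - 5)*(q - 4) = q^2 - 9*q + 20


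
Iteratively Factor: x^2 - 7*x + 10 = (x - 2)*(x - 5)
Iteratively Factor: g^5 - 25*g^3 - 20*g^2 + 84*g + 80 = (g + 4)*(g^4 - 4*g^3 - 9*g^2 + 16*g + 20) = (g - 2)*(g + 4)*(g^3 - 2*g^2 - 13*g - 10) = (g - 2)*(g + 2)*(g + 4)*(g^2 - 4*g - 5) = (g - 2)*(g + 1)*(g + 2)*(g + 4)*(g - 5)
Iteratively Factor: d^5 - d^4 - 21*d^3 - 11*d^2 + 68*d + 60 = (d + 3)*(d^4 - 4*d^3 - 9*d^2 + 16*d + 20) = (d - 5)*(d + 3)*(d^3 + d^2 - 4*d - 4) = (d - 5)*(d + 2)*(d + 3)*(d^2 - d - 2) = (d - 5)*(d + 1)*(d + 2)*(d + 3)*(d - 2)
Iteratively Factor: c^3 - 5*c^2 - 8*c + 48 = (c - 4)*(c^2 - c - 12) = (c - 4)^2*(c + 3)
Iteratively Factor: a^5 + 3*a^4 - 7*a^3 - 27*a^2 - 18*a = (a)*(a^4 + 3*a^3 - 7*a^2 - 27*a - 18) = a*(a + 1)*(a^3 + 2*a^2 - 9*a - 18) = a*(a - 3)*(a + 1)*(a^2 + 5*a + 6) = a*(a - 3)*(a + 1)*(a + 2)*(a + 3)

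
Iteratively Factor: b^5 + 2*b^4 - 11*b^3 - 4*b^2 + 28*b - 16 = (b + 4)*(b^4 - 2*b^3 - 3*b^2 + 8*b - 4) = (b - 2)*(b + 4)*(b^3 - 3*b + 2) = (b - 2)*(b - 1)*(b + 4)*(b^2 + b - 2) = (b - 2)*(b - 1)*(b + 2)*(b + 4)*(b - 1)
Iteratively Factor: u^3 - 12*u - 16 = (u + 2)*(u^2 - 2*u - 8) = (u + 2)^2*(u - 4)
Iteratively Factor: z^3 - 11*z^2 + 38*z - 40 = (z - 2)*(z^2 - 9*z + 20) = (z - 4)*(z - 2)*(z - 5)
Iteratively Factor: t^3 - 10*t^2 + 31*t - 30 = (t - 3)*(t^2 - 7*t + 10) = (t - 5)*(t - 3)*(t - 2)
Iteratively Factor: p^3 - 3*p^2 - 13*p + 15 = (p - 5)*(p^2 + 2*p - 3) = (p - 5)*(p + 3)*(p - 1)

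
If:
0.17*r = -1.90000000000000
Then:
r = -11.18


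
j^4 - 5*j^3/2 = j^3*(j - 5/2)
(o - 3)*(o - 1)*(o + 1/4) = o^3 - 15*o^2/4 + 2*o + 3/4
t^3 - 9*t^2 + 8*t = t*(t - 8)*(t - 1)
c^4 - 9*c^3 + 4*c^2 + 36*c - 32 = (c - 8)*(c - 2)*(c - 1)*(c + 2)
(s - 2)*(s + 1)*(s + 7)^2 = s^4 + 13*s^3 + 33*s^2 - 77*s - 98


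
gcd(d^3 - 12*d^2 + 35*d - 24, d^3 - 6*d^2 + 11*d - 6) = d^2 - 4*d + 3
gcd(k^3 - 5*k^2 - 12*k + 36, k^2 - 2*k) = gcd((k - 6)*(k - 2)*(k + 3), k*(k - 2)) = k - 2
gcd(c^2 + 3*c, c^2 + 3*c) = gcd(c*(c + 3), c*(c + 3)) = c^2 + 3*c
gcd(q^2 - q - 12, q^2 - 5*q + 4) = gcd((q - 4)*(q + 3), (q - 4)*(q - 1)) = q - 4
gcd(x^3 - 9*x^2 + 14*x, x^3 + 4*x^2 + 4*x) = x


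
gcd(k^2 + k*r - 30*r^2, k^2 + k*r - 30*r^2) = -k^2 - k*r + 30*r^2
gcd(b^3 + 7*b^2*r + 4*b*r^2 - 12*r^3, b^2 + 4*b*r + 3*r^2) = 1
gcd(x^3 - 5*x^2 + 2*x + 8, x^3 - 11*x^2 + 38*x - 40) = x^2 - 6*x + 8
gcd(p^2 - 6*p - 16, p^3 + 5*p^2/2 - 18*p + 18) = 1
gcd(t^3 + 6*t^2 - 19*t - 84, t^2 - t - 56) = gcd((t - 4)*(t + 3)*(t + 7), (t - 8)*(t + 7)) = t + 7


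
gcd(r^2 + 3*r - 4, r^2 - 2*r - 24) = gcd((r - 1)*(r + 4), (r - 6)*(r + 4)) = r + 4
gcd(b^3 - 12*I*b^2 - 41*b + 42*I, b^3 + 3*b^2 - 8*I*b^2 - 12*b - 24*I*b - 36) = b - 2*I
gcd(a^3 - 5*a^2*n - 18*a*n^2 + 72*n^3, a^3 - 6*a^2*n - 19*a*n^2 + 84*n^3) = a^2 + a*n - 12*n^2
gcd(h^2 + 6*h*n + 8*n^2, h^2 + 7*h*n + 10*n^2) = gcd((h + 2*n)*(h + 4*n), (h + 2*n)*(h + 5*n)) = h + 2*n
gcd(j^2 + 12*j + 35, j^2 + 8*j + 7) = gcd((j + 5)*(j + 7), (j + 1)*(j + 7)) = j + 7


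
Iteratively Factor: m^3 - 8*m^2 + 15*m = (m - 5)*(m^2 - 3*m) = m*(m - 5)*(m - 3)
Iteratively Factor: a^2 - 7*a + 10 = (a - 5)*(a - 2)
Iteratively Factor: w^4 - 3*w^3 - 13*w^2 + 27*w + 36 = (w + 1)*(w^3 - 4*w^2 - 9*w + 36) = (w - 3)*(w + 1)*(w^2 - w - 12) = (w - 3)*(w + 1)*(w + 3)*(w - 4)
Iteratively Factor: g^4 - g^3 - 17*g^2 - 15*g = (g + 1)*(g^3 - 2*g^2 - 15*g) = (g + 1)*(g + 3)*(g^2 - 5*g) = (g - 5)*(g + 1)*(g + 3)*(g)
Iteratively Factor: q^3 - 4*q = (q)*(q^2 - 4) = q*(q + 2)*(q - 2)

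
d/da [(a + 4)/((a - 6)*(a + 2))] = (-a^2 - 8*a + 4)/(a^4 - 8*a^3 - 8*a^2 + 96*a + 144)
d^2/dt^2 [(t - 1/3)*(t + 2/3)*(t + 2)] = 6*t + 14/3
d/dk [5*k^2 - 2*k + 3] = 10*k - 2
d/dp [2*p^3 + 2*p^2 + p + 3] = 6*p^2 + 4*p + 1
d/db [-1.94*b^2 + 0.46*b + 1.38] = 0.46 - 3.88*b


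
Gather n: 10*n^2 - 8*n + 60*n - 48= 10*n^2 + 52*n - 48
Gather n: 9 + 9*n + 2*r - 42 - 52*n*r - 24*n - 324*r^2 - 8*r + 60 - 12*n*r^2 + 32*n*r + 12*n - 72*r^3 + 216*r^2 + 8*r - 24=n*(-12*r^2 - 20*r - 3) - 72*r^3 - 108*r^2 + 2*r + 3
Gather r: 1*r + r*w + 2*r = r*(w + 3)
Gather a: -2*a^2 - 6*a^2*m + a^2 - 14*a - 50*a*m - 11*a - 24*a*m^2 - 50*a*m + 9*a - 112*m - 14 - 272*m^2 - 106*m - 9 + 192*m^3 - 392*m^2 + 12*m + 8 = a^2*(-6*m - 1) + a*(-24*m^2 - 100*m - 16) + 192*m^3 - 664*m^2 - 206*m - 15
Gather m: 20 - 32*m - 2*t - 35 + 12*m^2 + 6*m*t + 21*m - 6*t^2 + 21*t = 12*m^2 + m*(6*t - 11) - 6*t^2 + 19*t - 15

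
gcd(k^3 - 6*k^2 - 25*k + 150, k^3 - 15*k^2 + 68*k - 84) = k - 6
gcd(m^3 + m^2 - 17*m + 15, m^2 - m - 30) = m + 5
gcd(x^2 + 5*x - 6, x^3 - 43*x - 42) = x + 6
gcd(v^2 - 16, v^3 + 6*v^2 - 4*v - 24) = 1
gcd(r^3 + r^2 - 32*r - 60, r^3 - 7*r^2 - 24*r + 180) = r^2 - r - 30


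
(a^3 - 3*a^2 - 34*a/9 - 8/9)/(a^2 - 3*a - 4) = (a^2 + a + 2/9)/(a + 1)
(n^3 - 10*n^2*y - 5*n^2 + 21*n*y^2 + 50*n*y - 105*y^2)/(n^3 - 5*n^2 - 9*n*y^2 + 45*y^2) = (n - 7*y)/(n + 3*y)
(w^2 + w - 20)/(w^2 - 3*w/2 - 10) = 2*(w + 5)/(2*w + 5)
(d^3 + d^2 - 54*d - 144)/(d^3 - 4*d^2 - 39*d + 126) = (d^2 - 5*d - 24)/(d^2 - 10*d + 21)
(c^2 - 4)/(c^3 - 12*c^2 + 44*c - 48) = (c + 2)/(c^2 - 10*c + 24)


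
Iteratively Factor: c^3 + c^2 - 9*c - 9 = (c + 3)*(c^2 - 2*c - 3) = (c + 1)*(c + 3)*(c - 3)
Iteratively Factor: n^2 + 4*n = (n + 4)*(n)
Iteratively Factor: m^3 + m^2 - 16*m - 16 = (m - 4)*(m^2 + 5*m + 4) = (m - 4)*(m + 1)*(m + 4)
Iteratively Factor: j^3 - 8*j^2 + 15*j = (j)*(j^2 - 8*j + 15) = j*(j - 5)*(j - 3)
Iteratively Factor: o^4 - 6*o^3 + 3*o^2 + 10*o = (o + 1)*(o^3 - 7*o^2 + 10*o) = (o - 2)*(o + 1)*(o^2 - 5*o) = o*(o - 2)*(o + 1)*(o - 5)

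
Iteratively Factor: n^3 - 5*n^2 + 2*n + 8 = (n - 4)*(n^2 - n - 2) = (n - 4)*(n + 1)*(n - 2)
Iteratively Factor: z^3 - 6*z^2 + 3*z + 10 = (z - 2)*(z^2 - 4*z - 5) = (z - 2)*(z + 1)*(z - 5)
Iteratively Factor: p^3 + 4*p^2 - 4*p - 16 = (p + 4)*(p^2 - 4) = (p - 2)*(p + 4)*(p + 2)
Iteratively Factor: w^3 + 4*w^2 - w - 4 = (w + 1)*(w^2 + 3*w - 4) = (w + 1)*(w + 4)*(w - 1)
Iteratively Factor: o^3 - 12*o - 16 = (o + 2)*(o^2 - 2*o - 8) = (o - 4)*(o + 2)*(o + 2)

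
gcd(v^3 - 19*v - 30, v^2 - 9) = v + 3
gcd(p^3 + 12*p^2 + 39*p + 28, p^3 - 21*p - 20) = p^2 + 5*p + 4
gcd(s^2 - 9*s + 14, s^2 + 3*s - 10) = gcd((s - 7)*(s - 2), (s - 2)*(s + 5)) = s - 2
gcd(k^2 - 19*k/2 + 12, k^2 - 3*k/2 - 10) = 1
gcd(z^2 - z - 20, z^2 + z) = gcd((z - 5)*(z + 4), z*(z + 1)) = 1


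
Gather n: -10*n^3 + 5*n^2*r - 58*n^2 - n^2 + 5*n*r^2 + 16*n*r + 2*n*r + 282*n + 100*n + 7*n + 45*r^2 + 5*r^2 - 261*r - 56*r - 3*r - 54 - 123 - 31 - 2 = -10*n^3 + n^2*(5*r - 59) + n*(5*r^2 + 18*r + 389) + 50*r^2 - 320*r - 210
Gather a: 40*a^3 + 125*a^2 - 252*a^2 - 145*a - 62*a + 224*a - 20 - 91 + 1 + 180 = 40*a^3 - 127*a^2 + 17*a + 70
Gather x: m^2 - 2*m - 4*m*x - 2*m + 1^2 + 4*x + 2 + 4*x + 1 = m^2 - 4*m + x*(8 - 4*m) + 4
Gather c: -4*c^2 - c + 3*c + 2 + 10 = -4*c^2 + 2*c + 12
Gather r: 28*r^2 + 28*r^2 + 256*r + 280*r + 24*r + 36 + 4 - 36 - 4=56*r^2 + 560*r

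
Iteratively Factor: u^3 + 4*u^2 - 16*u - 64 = (u - 4)*(u^2 + 8*u + 16) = (u - 4)*(u + 4)*(u + 4)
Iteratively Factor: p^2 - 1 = (p - 1)*(p + 1)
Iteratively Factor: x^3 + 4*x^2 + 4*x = (x + 2)*(x^2 + 2*x) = (x + 2)^2*(x)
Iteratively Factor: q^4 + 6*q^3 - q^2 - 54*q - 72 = (q + 3)*(q^3 + 3*q^2 - 10*q - 24) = (q - 3)*(q + 3)*(q^2 + 6*q + 8) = (q - 3)*(q + 2)*(q + 3)*(q + 4)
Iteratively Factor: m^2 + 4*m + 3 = (m + 1)*(m + 3)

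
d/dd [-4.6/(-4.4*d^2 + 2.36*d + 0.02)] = (10.856 - 40.48*d)/(-4.4*d^2 + 2.36*d + 0.02)^2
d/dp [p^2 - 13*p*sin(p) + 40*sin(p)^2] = -13*p*cos(p) + 2*p - 13*sin(p) + 40*sin(2*p)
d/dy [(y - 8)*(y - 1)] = 2*y - 9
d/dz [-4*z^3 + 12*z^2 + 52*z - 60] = -12*z^2 + 24*z + 52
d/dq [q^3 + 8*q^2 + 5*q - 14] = 3*q^2 + 16*q + 5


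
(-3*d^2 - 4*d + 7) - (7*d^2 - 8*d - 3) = -10*d^2 + 4*d + 10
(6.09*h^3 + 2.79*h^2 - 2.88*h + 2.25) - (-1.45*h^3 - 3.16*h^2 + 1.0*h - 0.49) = 7.54*h^3 + 5.95*h^2 - 3.88*h + 2.74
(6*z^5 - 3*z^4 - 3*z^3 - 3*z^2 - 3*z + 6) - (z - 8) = 6*z^5 - 3*z^4 - 3*z^3 - 3*z^2 - 4*z + 14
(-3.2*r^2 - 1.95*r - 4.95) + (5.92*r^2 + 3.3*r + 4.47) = 2.72*r^2 + 1.35*r - 0.48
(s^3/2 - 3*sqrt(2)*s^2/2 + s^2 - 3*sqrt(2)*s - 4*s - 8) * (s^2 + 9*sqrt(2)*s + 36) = s^5/2 + s^4 + 3*sqrt(2)*s^4 - 13*s^3 + 6*sqrt(2)*s^3 - 90*sqrt(2)*s^2 - 26*s^2 - 180*sqrt(2)*s - 144*s - 288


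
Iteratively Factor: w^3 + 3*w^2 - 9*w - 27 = (w - 3)*(w^2 + 6*w + 9) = (w - 3)*(w + 3)*(w + 3)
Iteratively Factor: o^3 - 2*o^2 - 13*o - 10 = (o - 5)*(o^2 + 3*o + 2) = (o - 5)*(o + 2)*(o + 1)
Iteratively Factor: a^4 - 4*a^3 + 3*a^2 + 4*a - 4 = (a - 2)*(a^3 - 2*a^2 - a + 2) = (a - 2)^2*(a^2 - 1) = (a - 2)^2*(a - 1)*(a + 1)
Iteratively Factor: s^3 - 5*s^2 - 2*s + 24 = (s - 4)*(s^2 - s - 6) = (s - 4)*(s - 3)*(s + 2)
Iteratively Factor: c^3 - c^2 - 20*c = (c - 5)*(c^2 + 4*c) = c*(c - 5)*(c + 4)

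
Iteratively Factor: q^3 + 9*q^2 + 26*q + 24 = (q + 2)*(q^2 + 7*q + 12) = (q + 2)*(q + 4)*(q + 3)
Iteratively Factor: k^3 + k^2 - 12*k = (k + 4)*(k^2 - 3*k) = (k - 3)*(k + 4)*(k)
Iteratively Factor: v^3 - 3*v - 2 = (v + 1)*(v^2 - v - 2) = (v - 2)*(v + 1)*(v + 1)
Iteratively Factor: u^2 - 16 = (u - 4)*(u + 4)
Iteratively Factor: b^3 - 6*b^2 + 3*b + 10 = (b + 1)*(b^2 - 7*b + 10) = (b - 5)*(b + 1)*(b - 2)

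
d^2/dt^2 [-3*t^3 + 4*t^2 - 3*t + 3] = 8 - 18*t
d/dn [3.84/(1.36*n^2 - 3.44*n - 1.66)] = (13.2096 - 10.4448*n)/(-1.36*n^2 + 3.44*n + 1.66)^2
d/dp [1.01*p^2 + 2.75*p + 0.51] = 2.02*p + 2.75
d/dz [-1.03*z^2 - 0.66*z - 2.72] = -2.06*z - 0.66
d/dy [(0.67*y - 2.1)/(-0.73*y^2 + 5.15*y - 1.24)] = (0.4891*y^2 - 3.066*y + 9.9842)/(0.5329*y^4 - 7.519*y^3 + 28.3329*y^2 - 12.772*y + 1.5376)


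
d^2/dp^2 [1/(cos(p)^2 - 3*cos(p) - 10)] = (4*sin(p)^4 - 51*sin(p)^2 - 75*cos(p)/4 - 9*cos(3*p)/4 + 9)/(sin(p)^2 + 3*cos(p) + 9)^3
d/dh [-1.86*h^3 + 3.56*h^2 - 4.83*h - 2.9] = -5.58*h^2 + 7.12*h - 4.83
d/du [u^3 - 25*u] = 3*u^2 - 25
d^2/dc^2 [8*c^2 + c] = 16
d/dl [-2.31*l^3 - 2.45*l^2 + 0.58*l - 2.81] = -6.93*l^2 - 4.9*l + 0.58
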